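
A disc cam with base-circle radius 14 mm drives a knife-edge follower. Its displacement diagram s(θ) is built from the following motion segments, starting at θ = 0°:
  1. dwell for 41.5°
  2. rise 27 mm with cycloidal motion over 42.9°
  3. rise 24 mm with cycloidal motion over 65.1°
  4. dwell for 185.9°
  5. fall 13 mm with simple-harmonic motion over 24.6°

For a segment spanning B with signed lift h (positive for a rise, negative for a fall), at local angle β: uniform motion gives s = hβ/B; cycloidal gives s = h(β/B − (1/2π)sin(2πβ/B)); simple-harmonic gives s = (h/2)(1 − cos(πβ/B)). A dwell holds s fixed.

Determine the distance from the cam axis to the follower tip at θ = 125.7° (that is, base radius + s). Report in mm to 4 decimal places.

seg 1 [0°–41.5°] dwell: s stays 0.0000
seg 2 [41.5°–84.4°] cycloidal, h=27: full span → s += 27 → s = 27.0000
seg 3 [84.4°–149.5°] cycloidal, h=24: θ=125.7° here. β=41.3, B=65.1. 24·(0.6344 − sin(2π·0.6344)/(2π)) = 18.0816 → s = 45.0816
radial distance = base radius + s = 14 + 45.0816 = 59.0816

59.0816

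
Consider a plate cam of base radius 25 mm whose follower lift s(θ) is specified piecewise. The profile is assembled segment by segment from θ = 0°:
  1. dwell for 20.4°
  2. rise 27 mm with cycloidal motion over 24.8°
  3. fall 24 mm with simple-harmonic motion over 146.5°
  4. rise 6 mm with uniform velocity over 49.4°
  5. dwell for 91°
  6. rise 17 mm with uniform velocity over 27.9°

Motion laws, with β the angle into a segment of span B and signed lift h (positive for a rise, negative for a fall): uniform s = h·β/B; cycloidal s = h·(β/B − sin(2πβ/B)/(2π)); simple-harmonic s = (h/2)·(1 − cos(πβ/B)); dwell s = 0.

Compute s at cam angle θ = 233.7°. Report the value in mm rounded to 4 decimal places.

seg 1 [0°–20.4°] dwell: s stays 0.0000
seg 2 [20.4°–45.2°] cycloidal, h=27: full span → s += 27 → s = 27.0000
seg 3 [45.2°–191.7°] simple-harmonic, h=-24: full span → s += -24 → s = 3.0000
seg 4 [191.7°–241.1°] uniform, h=6: θ=233.7° here. β=42, B=49.4. 6·42/49.4 = 5.1012 → s = 8.1012

8.1012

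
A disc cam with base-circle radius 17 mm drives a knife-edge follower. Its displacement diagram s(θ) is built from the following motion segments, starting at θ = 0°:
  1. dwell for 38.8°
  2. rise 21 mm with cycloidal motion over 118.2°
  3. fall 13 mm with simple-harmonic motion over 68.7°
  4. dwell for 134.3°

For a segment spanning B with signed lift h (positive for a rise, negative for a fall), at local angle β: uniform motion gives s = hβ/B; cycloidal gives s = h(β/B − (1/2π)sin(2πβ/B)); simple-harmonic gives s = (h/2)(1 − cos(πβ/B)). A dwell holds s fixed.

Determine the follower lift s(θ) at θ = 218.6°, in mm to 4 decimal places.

seg 1 [0°–38.8°] dwell: s stays 0.0000
seg 2 [38.8°–157°] cycloidal, h=21: full span → s += 21 → s = 21.0000
seg 3 [157°–225.7°] simple-harmonic, h=-13: θ=218.6° here. β=61.6, B=68.7. -13/2·(1 − cos(π·0.8967)) = -12.6604 → s = 8.3396

8.3396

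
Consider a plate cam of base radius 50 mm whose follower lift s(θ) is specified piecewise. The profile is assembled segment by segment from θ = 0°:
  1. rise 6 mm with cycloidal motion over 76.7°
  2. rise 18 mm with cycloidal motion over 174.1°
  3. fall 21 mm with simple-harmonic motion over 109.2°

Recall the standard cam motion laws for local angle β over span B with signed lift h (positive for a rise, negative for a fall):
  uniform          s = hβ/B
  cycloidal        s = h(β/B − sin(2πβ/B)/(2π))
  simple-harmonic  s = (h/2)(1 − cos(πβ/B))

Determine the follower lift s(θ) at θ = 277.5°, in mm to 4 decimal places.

seg 1 [0°–76.7°] cycloidal, h=6: full span → s += 6 → s = 6.0000
seg 2 [76.7°–250.8°] cycloidal, h=18: full span → s += 18 → s = 24.0000
seg 3 [250.8°–360°] simple-harmonic, h=-21: θ=277.5° here. β=26.7, B=109.2. -21/2·(1 − cos(π·0.2445)) = -2.9483 → s = 21.0517

21.0517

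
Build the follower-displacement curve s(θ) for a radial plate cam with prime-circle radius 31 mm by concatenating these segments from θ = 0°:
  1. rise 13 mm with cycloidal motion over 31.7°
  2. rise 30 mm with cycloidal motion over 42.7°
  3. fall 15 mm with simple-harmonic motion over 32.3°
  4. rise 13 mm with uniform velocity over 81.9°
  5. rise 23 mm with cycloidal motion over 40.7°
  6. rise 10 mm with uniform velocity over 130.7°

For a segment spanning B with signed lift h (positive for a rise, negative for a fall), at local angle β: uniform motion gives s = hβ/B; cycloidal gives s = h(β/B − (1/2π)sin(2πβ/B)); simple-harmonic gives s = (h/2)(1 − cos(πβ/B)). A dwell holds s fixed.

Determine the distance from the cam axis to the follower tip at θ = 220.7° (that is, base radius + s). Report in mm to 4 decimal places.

seg 1 [0°–31.7°] cycloidal, h=13: full span → s += 13 → s = 13.0000
seg 2 [31.7°–74.4°] cycloidal, h=30: full span → s += 30 → s = 43.0000
seg 3 [74.4°–106.7°] simple-harmonic, h=-15: full span → s += -15 → s = 28.0000
seg 4 [106.7°–188.6°] uniform, h=13: full span → s += 13 → s = 41.0000
seg 5 [188.6°–229.3°] cycloidal, h=23: θ=220.7° here. β=32.1, B=40.7. 23·(0.7887 − sin(2π·0.7887)/(2π)) = 21.6929 → s = 62.6929
radial distance = base radius + s = 31 + 62.6929 = 93.6929

93.6929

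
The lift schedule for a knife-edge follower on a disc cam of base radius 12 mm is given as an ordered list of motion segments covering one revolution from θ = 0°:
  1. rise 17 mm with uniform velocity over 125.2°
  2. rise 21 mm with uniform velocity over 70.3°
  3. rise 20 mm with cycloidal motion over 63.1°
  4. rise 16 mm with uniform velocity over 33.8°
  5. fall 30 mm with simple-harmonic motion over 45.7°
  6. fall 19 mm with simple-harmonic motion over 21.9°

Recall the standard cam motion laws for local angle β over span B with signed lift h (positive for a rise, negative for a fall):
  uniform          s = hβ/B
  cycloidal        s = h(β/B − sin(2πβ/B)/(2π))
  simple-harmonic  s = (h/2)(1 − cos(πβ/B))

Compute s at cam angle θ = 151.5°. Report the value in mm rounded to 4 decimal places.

seg 1 [0°–125.2°] uniform, h=17: full span → s += 17 → s = 17.0000
seg 2 [125.2°–195.5°] uniform, h=21: θ=151.5° here. β=26.3, B=70.3. 21·26.3/70.3 = 7.8563 → s = 24.8563

24.8563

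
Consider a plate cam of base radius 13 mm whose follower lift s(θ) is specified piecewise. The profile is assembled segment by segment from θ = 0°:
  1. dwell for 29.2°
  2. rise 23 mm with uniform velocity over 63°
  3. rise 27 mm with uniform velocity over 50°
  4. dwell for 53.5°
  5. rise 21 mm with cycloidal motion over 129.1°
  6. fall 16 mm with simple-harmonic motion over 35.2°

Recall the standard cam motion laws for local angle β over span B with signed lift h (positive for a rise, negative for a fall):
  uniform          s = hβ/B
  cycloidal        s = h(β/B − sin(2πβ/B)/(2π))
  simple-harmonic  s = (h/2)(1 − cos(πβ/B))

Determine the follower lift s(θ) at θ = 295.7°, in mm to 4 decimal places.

seg 1 [0°–29.2°] dwell: s stays 0.0000
seg 2 [29.2°–92.2°] uniform, h=23: full span → s += 23 → s = 23.0000
seg 3 [92.2°–142.2°] uniform, h=27: full span → s += 27 → s = 50.0000
seg 4 [142.2°–195.7°] dwell: s stays 50.0000
seg 5 [195.7°–324.8°] cycloidal, h=21: θ=295.7° here. β=100, B=129.1. 21·(0.7746 − sin(2π·0.7746)/(2π)) = 19.5689 → s = 69.5689

69.5689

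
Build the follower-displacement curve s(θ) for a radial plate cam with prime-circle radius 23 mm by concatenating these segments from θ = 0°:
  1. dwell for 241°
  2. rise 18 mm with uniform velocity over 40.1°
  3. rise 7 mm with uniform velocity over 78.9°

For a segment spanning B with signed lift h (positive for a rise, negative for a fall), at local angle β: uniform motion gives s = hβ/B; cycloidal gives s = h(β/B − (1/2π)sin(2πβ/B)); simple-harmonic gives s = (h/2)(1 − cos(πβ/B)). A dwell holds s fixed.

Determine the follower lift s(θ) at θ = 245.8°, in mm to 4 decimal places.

seg 1 [0°–241°] dwell: s stays 0.0000
seg 2 [241°–281.1°] uniform, h=18: θ=245.8° here. β=4.8, B=40.1. 18·4.8/40.1 = 2.1546 → s = 2.1546

2.1546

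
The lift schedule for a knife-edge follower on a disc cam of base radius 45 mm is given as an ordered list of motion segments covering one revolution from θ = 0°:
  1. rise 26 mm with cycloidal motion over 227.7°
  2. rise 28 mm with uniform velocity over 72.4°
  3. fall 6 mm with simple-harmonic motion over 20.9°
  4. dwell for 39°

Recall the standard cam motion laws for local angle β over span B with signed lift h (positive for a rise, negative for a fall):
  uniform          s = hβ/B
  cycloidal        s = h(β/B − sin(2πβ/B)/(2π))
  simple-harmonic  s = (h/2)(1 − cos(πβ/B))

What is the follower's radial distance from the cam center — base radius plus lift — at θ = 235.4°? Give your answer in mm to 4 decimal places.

seg 1 [0°–227.7°] cycloidal, h=26: full span → s += 26 → s = 26.0000
seg 2 [227.7°–300.1°] uniform, h=28: θ=235.4° here. β=7.7, B=72.4. 28·7.7/72.4 = 2.9779 → s = 28.9779
radial distance = base radius + s = 45 + 28.9779 = 73.9779

73.9779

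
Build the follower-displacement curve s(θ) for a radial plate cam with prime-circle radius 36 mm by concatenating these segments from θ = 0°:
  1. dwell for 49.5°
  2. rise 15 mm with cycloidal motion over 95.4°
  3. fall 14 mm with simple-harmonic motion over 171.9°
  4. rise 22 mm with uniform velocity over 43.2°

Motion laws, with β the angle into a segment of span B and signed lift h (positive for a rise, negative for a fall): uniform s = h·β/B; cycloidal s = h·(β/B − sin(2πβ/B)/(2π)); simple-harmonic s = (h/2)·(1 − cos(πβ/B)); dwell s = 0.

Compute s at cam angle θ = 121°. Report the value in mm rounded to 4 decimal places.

seg 1 [0°–49.5°] dwell: s stays 0.0000
seg 2 [49.5°–144.9°] cycloidal, h=15: θ=121° here. β=71.5, B=95.4. 15·(0.7495 − sin(2π·0.7495)/(2π)) = 13.6294 → s = 13.6294

13.6294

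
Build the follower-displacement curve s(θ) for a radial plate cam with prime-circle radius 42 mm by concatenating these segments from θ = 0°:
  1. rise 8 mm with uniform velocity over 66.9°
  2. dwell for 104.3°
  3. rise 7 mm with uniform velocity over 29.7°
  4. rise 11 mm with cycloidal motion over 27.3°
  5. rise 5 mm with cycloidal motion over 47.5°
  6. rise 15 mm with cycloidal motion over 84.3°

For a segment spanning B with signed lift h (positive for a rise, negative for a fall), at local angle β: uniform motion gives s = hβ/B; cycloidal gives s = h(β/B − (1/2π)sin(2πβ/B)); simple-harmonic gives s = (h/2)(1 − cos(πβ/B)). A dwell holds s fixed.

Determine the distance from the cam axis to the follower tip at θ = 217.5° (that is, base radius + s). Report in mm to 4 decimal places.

seg 1 [0°–66.9°] uniform, h=8: full span → s += 8 → s = 8.0000
seg 2 [66.9°–171.2°] dwell: s stays 8.0000
seg 3 [171.2°–200.9°] uniform, h=7: full span → s += 7 → s = 15.0000
seg 4 [200.9°–228.2°] cycloidal, h=11: θ=217.5° here. β=16.6, B=27.3. 11·(0.6081 − sin(2π·0.6081)/(2π)) = 7.7880 → s = 22.7880
radial distance = base radius + s = 42 + 22.7880 = 64.7880

64.7880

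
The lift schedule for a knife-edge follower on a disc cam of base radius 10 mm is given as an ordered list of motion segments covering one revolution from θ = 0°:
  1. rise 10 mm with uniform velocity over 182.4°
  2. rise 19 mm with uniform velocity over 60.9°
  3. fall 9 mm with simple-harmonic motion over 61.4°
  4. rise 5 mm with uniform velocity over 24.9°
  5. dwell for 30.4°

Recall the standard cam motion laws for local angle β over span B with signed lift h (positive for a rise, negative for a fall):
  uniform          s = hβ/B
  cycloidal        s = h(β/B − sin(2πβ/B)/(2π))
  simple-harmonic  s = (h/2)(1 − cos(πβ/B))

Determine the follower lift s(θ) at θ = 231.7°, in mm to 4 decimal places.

seg 1 [0°–182.4°] uniform, h=10: full span → s += 10 → s = 10.0000
seg 2 [182.4°–243.3°] uniform, h=19: θ=231.7° here. β=49.3, B=60.9. 19·49.3/60.9 = 15.3810 → s = 25.3810

25.3810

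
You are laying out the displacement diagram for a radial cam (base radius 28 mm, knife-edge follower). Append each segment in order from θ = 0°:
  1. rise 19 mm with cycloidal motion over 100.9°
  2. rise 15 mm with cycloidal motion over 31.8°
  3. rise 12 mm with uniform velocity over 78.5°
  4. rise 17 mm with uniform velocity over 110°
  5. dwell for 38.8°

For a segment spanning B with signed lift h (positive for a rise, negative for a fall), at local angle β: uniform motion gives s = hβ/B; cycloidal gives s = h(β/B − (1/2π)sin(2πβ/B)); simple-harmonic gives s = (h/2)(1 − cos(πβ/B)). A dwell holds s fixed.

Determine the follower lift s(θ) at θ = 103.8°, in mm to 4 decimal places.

seg 1 [0°–100.9°] cycloidal, h=19: full span → s += 19 → s = 19.0000
seg 2 [100.9°–132.7°] cycloidal, h=15: θ=103.8° here. β=2.9, B=31.8. 15·(0.0912 − sin(2π·0.0912)/(2π)) = 0.0736 → s = 19.0736

19.0736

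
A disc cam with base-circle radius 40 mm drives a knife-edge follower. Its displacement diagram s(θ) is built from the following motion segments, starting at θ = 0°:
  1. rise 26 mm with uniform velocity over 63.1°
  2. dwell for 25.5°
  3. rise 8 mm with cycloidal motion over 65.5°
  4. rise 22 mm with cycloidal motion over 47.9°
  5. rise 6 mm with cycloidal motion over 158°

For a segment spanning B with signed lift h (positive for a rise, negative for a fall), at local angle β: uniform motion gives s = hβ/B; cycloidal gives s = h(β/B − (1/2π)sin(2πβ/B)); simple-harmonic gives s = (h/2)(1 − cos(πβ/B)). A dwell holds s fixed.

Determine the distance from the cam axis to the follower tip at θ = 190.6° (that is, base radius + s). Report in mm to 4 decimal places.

seg 1 [0°–63.1°] uniform, h=26: full span → s += 26 → s = 26.0000
seg 2 [63.1°–88.6°] dwell: s stays 26.0000
seg 3 [88.6°–154.1°] cycloidal, h=8: full span → s += 8 → s = 34.0000
seg 4 [154.1°–202°] cycloidal, h=22: θ=190.6° here. β=36.5, B=47.9. 22·(0.7620 − sin(2π·0.7620)/(2π)) = 20.2555 → s = 54.2555
radial distance = base radius + s = 40 + 54.2555 = 94.2555

94.2555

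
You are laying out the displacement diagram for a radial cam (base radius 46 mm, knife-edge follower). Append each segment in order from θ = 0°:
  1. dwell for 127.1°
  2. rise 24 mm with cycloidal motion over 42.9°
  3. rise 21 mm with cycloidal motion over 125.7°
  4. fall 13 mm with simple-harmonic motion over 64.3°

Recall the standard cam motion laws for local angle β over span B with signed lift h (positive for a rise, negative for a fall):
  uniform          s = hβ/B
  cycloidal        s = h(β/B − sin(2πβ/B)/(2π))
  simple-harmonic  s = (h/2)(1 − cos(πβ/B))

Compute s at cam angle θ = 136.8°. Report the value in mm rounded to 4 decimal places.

seg 1 [0°–127.1°] dwell: s stays 0.0000
seg 2 [127.1°–170°] cycloidal, h=24: θ=136.8° here. β=9.7, B=42.9. 24·(0.2261 − sin(2π·0.2261)/(2π)) = 1.6498 → s = 1.6498

1.6498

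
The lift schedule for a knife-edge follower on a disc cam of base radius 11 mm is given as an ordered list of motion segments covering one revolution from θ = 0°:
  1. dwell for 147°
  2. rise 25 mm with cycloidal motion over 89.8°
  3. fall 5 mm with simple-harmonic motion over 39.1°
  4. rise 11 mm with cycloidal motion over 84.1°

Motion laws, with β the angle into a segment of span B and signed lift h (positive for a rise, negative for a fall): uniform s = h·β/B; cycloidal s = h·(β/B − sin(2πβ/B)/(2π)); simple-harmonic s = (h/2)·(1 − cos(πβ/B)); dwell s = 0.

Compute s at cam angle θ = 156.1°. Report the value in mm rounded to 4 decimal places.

seg 1 [0°–147°] dwell: s stays 0.0000
seg 2 [147°–236.8°] cycloidal, h=25: θ=156.1° here. β=9.1, B=89.8. 25·(0.1013 − sin(2π·0.1013)/(2π)) = 0.1677 → s = 0.1677

0.1677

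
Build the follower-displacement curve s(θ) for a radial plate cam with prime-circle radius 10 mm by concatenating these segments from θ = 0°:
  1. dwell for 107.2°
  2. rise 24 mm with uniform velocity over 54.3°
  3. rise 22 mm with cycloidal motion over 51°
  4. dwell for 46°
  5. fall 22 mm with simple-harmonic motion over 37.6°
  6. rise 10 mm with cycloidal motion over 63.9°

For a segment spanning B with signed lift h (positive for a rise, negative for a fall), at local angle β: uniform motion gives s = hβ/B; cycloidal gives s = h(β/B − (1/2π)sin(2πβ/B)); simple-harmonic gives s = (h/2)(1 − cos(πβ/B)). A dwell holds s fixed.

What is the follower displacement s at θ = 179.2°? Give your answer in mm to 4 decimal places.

seg 1 [0°–107.2°] dwell: s stays 0.0000
seg 2 [107.2°–161.5°] uniform, h=24: full span → s += 24 → s = 24.0000
seg 3 [161.5°–212.5°] cycloidal, h=22: θ=179.2° here. β=17.7, B=51. 22·(0.3471 − sin(2π·0.3471)/(2π)) = 4.7650 → s = 28.7650

28.7650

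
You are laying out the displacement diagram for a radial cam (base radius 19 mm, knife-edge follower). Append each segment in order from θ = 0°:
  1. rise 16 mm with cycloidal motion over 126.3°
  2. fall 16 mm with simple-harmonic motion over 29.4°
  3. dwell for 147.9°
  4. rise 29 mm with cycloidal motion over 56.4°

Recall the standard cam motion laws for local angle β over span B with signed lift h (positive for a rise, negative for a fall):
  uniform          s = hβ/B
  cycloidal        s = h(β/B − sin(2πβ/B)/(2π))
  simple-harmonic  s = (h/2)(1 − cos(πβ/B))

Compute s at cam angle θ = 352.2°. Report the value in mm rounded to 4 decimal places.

seg 1 [0°–126.3°] cycloidal, h=16: full span → s += 16 → s = 16.0000
seg 2 [126.3°–155.7°] simple-harmonic, h=-16: full span → s += -16 → s = 0.0000
seg 3 [155.7°–303.6°] dwell: s stays 0.0000
seg 4 [303.6°–360°] cycloidal, h=29: θ=352.2° here. β=48.6, B=56.4. 29·(0.8617 − sin(2π·0.8617)/(2π)) = 28.5140 → s = 28.5140

28.5140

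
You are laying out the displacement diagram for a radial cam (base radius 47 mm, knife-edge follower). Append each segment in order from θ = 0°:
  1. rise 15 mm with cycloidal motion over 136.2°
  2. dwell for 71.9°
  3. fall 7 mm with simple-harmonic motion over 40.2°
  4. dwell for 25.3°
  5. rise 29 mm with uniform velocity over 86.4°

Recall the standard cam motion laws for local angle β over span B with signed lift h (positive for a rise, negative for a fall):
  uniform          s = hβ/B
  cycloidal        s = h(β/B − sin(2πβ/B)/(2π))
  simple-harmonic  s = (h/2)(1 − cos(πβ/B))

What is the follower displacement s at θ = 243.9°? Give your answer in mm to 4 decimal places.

seg 1 [0°–136.2°] cycloidal, h=15: full span → s += 15 → s = 15.0000
seg 2 [136.2°–208.1°] dwell: s stays 15.0000
seg 3 [208.1°–248.3°] simple-harmonic, h=-7: θ=243.9° here. β=35.8, B=40.2. -7/2·(1 − cos(π·0.8905)) = -6.7951 → s = 8.2049

8.2049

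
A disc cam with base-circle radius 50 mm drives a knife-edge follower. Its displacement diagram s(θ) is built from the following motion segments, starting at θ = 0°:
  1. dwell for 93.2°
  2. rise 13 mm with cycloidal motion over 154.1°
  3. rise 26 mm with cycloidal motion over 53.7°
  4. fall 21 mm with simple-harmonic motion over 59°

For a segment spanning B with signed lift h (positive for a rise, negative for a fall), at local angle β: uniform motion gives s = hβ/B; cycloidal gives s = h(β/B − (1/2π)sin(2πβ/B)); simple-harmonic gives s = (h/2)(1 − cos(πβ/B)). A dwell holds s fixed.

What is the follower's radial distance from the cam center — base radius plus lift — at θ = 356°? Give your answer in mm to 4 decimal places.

seg 1 [0°–93.2°] dwell: s stays 0.0000
seg 2 [93.2°–247.3°] cycloidal, h=13: full span → s += 13 → s = 13.0000
seg 3 [247.3°–301°] cycloidal, h=26: full span → s += 26 → s = 39.0000
seg 4 [301°–360°] simple-harmonic, h=-21: θ=356° here. β=55, B=59. -21/2·(1 − cos(π·0.9322)) = -20.7627 → s = 18.2373
radial distance = base radius + s = 50 + 18.2373 = 68.2373

68.2373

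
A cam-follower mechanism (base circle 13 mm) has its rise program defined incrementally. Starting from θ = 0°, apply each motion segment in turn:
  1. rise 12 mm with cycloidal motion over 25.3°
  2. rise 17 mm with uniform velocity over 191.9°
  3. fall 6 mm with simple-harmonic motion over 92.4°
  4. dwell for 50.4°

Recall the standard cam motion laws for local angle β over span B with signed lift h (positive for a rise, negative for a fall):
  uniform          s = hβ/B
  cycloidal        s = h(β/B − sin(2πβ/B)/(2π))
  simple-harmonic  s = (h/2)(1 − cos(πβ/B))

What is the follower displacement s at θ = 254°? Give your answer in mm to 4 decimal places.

seg 1 [0°–25.3°] cycloidal, h=12: full span → s += 12 → s = 12.0000
seg 2 [25.3°–217.2°] uniform, h=17: full span → s += 17 → s = 29.0000
seg 3 [217.2°–309.6°] simple-harmonic, h=-6: θ=254° here. β=36.8, B=92.4. -6/2·(1 − cos(π·0.3983)) = -2.0574 → s = 26.9426

26.9426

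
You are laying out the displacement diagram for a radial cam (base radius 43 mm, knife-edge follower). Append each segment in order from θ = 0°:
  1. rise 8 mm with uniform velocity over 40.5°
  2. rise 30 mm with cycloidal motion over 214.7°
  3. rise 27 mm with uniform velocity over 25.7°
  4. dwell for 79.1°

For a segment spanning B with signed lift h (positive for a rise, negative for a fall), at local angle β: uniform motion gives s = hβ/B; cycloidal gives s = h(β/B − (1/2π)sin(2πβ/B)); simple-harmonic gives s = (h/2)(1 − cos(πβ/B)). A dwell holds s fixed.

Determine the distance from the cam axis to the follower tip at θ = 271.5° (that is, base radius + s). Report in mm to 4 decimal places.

seg 1 [0°–40.5°] uniform, h=8: full span → s += 8 → s = 8.0000
seg 2 [40.5°–255.2°] cycloidal, h=30: full span → s += 30 → s = 38.0000
seg 3 [255.2°–280.9°] uniform, h=27: θ=271.5° here. β=16.3, B=25.7. 27·16.3/25.7 = 17.1245 → s = 55.1245
radial distance = base radius + s = 43 + 55.1245 = 98.1245

98.1245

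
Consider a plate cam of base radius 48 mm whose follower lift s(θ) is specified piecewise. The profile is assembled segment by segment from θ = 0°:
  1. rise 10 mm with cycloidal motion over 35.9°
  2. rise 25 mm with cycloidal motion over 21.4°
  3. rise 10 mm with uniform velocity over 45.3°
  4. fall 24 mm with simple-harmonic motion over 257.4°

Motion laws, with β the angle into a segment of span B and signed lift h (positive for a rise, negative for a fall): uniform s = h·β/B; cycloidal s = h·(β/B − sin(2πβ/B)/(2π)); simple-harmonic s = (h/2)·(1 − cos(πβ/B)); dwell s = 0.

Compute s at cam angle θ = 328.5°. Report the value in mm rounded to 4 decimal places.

seg 1 [0°–35.9°] cycloidal, h=10: full span → s += 10 → s = 10.0000
seg 2 [35.9°–57.3°] cycloidal, h=25: full span → s += 25 → s = 35.0000
seg 3 [57.3°–102.6°] uniform, h=10: full span → s += 10 → s = 45.0000
seg 4 [102.6°–360°] simple-harmonic, h=-24: θ=328.5° here. β=225.9, B=257.4. -24/2·(1 − cos(π·0.8776)) = -23.1240 → s = 21.8760

21.8760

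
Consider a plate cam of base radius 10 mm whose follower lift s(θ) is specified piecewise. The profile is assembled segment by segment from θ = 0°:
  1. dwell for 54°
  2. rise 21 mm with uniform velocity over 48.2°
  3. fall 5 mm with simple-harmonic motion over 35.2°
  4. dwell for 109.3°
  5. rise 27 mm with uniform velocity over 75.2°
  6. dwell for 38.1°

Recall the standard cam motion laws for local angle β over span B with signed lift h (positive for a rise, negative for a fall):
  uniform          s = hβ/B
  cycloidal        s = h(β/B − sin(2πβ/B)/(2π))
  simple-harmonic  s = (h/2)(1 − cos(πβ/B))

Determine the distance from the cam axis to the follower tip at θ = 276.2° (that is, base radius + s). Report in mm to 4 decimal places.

seg 1 [0°–54°] dwell: s stays 0.0000
seg 2 [54°–102.2°] uniform, h=21: full span → s += 21 → s = 21.0000
seg 3 [102.2°–137.4°] simple-harmonic, h=-5: full span → s += -5 → s = 16.0000
seg 4 [137.4°–246.7°] dwell: s stays 16.0000
seg 5 [246.7°–321.9°] uniform, h=27: θ=276.2° here. β=29.5, B=75.2. 27·29.5/75.2 = 10.5918 → s = 26.5918
radial distance = base radius + s = 10 + 26.5918 = 36.5918

36.5918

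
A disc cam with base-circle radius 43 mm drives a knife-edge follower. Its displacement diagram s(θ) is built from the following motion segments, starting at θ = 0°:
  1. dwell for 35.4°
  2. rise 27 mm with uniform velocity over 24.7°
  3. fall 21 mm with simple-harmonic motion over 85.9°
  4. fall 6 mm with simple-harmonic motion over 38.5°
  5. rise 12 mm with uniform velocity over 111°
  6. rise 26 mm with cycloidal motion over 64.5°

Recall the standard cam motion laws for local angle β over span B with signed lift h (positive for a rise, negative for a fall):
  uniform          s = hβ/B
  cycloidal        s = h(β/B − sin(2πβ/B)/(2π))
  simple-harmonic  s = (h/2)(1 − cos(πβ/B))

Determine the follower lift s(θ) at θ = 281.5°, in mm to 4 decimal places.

seg 1 [0°–35.4°] dwell: s stays 0.0000
seg 2 [35.4°–60.1°] uniform, h=27: full span → s += 27 → s = 27.0000
seg 3 [60.1°–146°] simple-harmonic, h=-21: full span → s += -21 → s = 6.0000
seg 4 [146°–184.5°] simple-harmonic, h=-6: full span → s += -6 → s = 0.0000
seg 5 [184.5°–295.5°] uniform, h=12: θ=281.5° here. β=97, B=111. 12·97/111 = 10.4865 → s = 10.4865

10.4865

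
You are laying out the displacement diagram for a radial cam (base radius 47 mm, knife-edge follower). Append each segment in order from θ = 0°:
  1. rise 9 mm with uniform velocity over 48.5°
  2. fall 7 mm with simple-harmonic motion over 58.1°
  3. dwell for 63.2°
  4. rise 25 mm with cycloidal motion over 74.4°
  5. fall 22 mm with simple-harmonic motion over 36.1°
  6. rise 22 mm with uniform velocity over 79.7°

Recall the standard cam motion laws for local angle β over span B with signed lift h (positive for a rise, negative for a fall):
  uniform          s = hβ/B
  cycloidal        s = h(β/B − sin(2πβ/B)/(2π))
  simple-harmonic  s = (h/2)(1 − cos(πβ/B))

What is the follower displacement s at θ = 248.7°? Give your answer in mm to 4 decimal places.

seg 1 [0°–48.5°] uniform, h=9: full span → s += 9 → s = 9.0000
seg 2 [48.5°–106.6°] simple-harmonic, h=-7: full span → s += -7 → s = 2.0000
seg 3 [106.6°–169.8°] dwell: s stays 2.0000
seg 4 [169.8°–244.2°] cycloidal, h=25: full span → s += 25 → s = 27.0000
seg 5 [244.2°–280.3°] simple-harmonic, h=-22: θ=248.7° here. β=4.5, B=36.1. -22/2·(1 − cos(π·0.1247)) = -0.8328 → s = 26.1672

26.1672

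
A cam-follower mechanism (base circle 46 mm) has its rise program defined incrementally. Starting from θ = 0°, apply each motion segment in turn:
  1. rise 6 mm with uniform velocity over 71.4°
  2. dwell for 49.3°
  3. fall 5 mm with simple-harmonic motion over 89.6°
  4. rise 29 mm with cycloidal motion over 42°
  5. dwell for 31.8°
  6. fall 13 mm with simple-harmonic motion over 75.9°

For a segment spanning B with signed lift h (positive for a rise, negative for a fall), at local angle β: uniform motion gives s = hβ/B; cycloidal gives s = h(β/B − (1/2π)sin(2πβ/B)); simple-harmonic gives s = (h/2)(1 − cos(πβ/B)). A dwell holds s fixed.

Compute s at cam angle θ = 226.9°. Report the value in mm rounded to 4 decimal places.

seg 1 [0°–71.4°] uniform, h=6: full span → s += 6 → s = 6.0000
seg 2 [71.4°–120.7°] dwell: s stays 6.0000
seg 3 [120.7°–210.3°] simple-harmonic, h=-5: full span → s += -5 → s = 1.0000
seg 4 [210.3°–252.3°] cycloidal, h=29: θ=226.9° here. β=16.6, B=42. 29·(0.3952 − sin(2π·0.3952)/(2π)) = 8.6385 → s = 9.6385

9.6385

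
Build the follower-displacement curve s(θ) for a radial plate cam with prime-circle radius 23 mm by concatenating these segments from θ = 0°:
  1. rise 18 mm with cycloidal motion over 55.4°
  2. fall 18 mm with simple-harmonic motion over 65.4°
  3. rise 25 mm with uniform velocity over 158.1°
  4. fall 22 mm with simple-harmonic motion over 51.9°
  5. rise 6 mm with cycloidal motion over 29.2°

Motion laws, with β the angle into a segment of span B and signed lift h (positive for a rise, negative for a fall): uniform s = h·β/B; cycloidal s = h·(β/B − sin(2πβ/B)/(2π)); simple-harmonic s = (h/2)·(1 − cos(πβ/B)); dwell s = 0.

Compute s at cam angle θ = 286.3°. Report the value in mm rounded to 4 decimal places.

seg 1 [0°–55.4°] cycloidal, h=18: full span → s += 18 → s = 18.0000
seg 2 [55.4°–120.8°] simple-harmonic, h=-18: full span → s += -18 → s = 0.0000
seg 3 [120.8°–278.9°] uniform, h=25: full span → s += 25 → s = 25.0000
seg 4 [278.9°–330.8°] simple-harmonic, h=-22: θ=286.3° here. β=7.4, B=51.9. -22/2·(1 − cos(π·0.1426)) = -1.0852 → s = 23.9148

23.9148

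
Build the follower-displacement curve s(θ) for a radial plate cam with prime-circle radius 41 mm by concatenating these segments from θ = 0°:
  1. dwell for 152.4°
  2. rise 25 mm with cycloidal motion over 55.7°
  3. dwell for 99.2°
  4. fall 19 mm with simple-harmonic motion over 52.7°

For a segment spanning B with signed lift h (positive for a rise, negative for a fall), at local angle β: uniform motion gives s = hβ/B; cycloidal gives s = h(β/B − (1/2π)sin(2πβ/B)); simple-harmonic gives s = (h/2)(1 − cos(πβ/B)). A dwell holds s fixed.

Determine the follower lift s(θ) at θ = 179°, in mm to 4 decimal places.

seg 1 [0°–152.4°] dwell: s stays 0.0000
seg 2 [152.4°–208.1°] cycloidal, h=25: θ=179° here. β=26.6, B=55.7. 25·(0.4776 − sin(2π·0.4776)/(2π)) = 11.3798 → s = 11.3798

11.3798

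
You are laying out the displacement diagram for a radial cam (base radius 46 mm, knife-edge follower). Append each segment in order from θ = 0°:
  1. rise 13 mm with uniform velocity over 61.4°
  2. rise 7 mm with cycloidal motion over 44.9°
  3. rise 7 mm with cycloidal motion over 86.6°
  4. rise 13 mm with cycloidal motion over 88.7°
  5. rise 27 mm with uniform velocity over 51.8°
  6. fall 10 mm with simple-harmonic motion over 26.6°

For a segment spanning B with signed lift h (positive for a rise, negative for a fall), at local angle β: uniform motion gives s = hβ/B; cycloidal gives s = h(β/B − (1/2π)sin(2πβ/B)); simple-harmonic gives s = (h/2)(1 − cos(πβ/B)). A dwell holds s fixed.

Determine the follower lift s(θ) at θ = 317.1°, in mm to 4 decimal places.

seg 1 [0°–61.4°] uniform, h=13: full span → s += 13 → s = 13.0000
seg 2 [61.4°–106.3°] cycloidal, h=7: full span → s += 7 → s = 20.0000
seg 3 [106.3°–192.9°] cycloidal, h=7: full span → s += 7 → s = 27.0000
seg 4 [192.9°–281.6°] cycloidal, h=13: full span → s += 13 → s = 40.0000
seg 5 [281.6°–333.4°] uniform, h=27: θ=317.1° here. β=35.5, B=51.8. 27·35.5/51.8 = 18.5039 → s = 58.5039

58.5039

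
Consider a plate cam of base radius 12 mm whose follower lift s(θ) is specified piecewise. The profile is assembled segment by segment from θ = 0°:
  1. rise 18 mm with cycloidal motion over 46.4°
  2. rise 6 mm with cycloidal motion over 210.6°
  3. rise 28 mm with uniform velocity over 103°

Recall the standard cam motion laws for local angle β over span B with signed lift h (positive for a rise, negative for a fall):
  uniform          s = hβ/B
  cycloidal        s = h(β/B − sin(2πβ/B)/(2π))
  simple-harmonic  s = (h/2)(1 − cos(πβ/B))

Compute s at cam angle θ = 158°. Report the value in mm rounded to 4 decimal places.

seg 1 [0°–46.4°] cycloidal, h=18: full span → s += 18 → s = 18.0000
seg 2 [46.4°–257°] cycloidal, h=6: θ=158° here. β=111.6, B=210.6. 6·(0.5299 − sin(2π·0.5299)/(2π)) = 3.3579 → s = 21.3579

21.3579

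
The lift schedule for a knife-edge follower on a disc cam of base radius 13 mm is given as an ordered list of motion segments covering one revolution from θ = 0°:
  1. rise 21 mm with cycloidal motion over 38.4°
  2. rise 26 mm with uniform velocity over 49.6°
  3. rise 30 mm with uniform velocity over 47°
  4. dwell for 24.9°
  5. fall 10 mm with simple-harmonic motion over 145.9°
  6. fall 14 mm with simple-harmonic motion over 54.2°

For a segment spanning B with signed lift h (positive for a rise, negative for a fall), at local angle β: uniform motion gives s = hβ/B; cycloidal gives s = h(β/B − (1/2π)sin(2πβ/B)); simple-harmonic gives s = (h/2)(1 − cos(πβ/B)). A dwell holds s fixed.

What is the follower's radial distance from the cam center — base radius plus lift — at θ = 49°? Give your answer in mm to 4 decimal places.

seg 1 [0°–38.4°] cycloidal, h=21: full span → s += 21 → s = 21.0000
seg 2 [38.4°–88°] uniform, h=26: θ=49° here. β=10.6, B=49.6. 26·10.6/49.6 = 5.5565 → s = 26.5565
radial distance = base radius + s = 13 + 26.5565 = 39.5565

39.5565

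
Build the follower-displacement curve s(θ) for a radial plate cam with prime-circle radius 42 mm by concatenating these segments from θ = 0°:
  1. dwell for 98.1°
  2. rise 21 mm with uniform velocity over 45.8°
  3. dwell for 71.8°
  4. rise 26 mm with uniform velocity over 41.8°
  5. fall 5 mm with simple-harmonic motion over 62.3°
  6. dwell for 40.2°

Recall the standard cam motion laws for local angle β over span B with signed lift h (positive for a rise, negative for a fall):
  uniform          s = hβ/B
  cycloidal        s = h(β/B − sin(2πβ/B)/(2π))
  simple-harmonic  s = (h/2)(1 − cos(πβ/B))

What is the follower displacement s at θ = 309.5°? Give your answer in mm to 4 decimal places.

seg 1 [0°–98.1°] dwell: s stays 0.0000
seg 2 [98.1°–143.9°] uniform, h=21: full span → s += 21 → s = 21.0000
seg 3 [143.9°–215.7°] dwell: s stays 21.0000
seg 4 [215.7°–257.5°] uniform, h=26: full span → s += 26 → s = 47.0000
seg 5 [257.5°–319.8°] simple-harmonic, h=-5: θ=309.5° here. β=52, B=62.3. -5/2·(1 − cos(π·0.8347)) = -4.6703 → s = 42.3297

42.3297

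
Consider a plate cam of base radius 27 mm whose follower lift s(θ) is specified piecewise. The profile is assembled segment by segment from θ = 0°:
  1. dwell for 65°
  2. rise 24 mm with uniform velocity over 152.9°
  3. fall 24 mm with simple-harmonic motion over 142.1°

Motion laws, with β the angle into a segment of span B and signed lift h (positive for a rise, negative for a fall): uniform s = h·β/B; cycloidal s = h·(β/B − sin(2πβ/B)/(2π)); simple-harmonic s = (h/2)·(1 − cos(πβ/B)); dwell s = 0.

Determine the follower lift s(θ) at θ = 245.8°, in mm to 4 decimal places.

seg 1 [0°–65°] dwell: s stays 0.0000
seg 2 [65°–217.9°] uniform, h=24: full span → s += 24 → s = 24.0000
seg 3 [217.9°–360°] simple-harmonic, h=-24: θ=245.8° here. β=27.9, B=142.1. -24/2·(1 − cos(π·0.1963)) = -2.2114 → s = 21.7886

21.7886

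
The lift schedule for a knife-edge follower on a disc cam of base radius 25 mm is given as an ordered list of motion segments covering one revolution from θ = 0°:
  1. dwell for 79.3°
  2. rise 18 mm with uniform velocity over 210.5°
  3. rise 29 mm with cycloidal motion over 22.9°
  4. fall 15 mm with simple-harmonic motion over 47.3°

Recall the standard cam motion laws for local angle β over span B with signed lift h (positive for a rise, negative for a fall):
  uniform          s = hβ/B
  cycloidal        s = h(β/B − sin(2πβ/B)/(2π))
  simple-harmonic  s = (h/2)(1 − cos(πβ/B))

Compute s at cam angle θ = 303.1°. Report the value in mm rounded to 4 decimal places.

seg 1 [0°–79.3°] dwell: s stays 0.0000
seg 2 [79.3°–289.8°] uniform, h=18: full span → s += 18 → s = 18.0000
seg 3 [289.8°–312.7°] cycloidal, h=29: θ=303.1° here. β=13.3, B=22.9. 29·(0.5808 − sin(2π·0.5808)/(2π)) = 19.0863 → s = 37.0863

37.0863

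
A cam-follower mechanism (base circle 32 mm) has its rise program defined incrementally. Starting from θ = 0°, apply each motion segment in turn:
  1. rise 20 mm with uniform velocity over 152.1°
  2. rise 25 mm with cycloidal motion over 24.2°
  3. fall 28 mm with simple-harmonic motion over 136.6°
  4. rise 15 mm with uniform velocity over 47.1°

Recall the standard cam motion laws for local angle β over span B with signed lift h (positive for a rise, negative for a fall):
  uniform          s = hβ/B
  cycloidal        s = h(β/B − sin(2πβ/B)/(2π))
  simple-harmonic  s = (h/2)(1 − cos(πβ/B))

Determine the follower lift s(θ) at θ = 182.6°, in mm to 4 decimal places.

seg 1 [0°–152.1°] uniform, h=20: full span → s += 20 → s = 20.0000
seg 2 [152.1°–176.3°] cycloidal, h=25: full span → s += 25 → s = 45.0000
seg 3 [176.3°–312.9°] simple-harmonic, h=-28: θ=182.6° here. β=6.3, B=136.6. -28/2·(1 − cos(π·0.0461)) = -0.1467 → s = 44.8533

44.8533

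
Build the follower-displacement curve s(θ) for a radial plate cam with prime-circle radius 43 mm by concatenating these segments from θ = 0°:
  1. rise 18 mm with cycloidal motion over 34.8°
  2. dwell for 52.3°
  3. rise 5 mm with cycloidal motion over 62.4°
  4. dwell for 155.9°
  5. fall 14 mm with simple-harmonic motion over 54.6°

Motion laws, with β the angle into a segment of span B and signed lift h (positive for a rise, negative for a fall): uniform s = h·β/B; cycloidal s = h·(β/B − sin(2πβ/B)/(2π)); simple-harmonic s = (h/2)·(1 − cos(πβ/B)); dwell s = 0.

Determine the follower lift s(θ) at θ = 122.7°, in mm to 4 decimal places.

seg 1 [0°–34.8°] cycloidal, h=18: full span → s += 18 → s = 18.0000
seg 2 [34.8°–87.1°] dwell: s stays 18.0000
seg 3 [87.1°–149.5°] cycloidal, h=5: θ=122.7° here. β=35.6, B=62.4. 5·(0.5705 − sin(2π·0.5705)/(2π)) = 3.1937 → s = 21.1937

21.1937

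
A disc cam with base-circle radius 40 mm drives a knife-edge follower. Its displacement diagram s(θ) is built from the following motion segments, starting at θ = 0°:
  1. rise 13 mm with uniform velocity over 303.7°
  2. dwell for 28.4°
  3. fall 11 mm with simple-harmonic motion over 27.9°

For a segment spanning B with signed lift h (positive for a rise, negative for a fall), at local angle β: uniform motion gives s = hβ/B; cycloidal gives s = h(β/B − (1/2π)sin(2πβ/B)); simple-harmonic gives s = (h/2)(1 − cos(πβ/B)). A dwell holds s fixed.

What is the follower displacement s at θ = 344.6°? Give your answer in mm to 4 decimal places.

seg 1 [0°–303.7°] uniform, h=13: full span → s += 13 → s = 13.0000
seg 2 [303.7°–332.1°] dwell: s stays 13.0000
seg 3 [332.1°–360°] simple-harmonic, h=-11: θ=344.6° here. β=12.5, B=27.9. -11/2·(1 − cos(π·0.4480)) = -4.6060 → s = 8.3940

8.3940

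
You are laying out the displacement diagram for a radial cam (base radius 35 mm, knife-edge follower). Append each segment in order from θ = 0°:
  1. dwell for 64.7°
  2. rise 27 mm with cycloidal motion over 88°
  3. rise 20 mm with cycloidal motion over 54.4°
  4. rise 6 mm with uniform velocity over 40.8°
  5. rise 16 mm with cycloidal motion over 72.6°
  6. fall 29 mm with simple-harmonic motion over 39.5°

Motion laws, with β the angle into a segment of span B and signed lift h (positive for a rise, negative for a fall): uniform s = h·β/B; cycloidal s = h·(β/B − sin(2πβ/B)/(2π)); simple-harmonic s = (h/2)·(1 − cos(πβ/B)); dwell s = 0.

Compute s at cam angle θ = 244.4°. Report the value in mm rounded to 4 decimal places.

seg 1 [0°–64.7°] dwell: s stays 0.0000
seg 2 [64.7°–152.7°] cycloidal, h=27: full span → s += 27 → s = 27.0000
seg 3 [152.7°–207.1°] cycloidal, h=20: full span → s += 20 → s = 47.0000
seg 4 [207.1°–247.9°] uniform, h=6: θ=244.4° here. β=37.3, B=40.8. 6·37.3/40.8 = 5.4853 → s = 52.4853

52.4853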